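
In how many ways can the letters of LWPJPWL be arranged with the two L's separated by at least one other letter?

Total arrangements of LWPJPWL: 7!/(2!·2!·2!) = 630.
Arrangements with the L's together: treat LL as one letter, giving (6)!/(2!·2!) = 180.
Subtracting, 630 − 180 = 450 arrangements keep the L's apart.

450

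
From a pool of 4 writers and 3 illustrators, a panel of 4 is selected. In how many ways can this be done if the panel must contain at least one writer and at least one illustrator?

34

With no constraint there are C(7,4) = 35 possible selections.
Subtract selections that omit an entire group: no writers → C(3,4) = 0; no illustrators → C(4,4) = 1.
Both groups omitted at once is impossible, so 35 − 1 = 34.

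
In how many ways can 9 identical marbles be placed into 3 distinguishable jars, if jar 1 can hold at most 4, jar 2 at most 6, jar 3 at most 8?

Without the upper bounds there are C(11,2) = 55 ways to split 9 among 3 jars.
Subtract solutions that violate a single cap (substitute x_i' = x_i − (cap_i+1)): x_1 ≥ 5 gives C(6,2) = 15; x_2 ≥ 7 gives C(4,2) = 6; x_3 ≥ 9 gives C(2,2) = 1. Together 22.
No two caps can be exceeded simultaneously, so the pair terms are all 0.
By inclusion–exclusion the count is 55 − 22 + 0 = 33.

33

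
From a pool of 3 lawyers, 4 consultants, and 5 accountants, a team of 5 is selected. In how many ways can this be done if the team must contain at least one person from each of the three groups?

590

With no constraint there are C(12,5) = 792 possible selections.
Subtract selections that omit an entire group: no lawyers → C(9,5) = 126; no consultants → C(8,5) = 56; no accountants → C(7,5) = 21.
Add back selections omitting two groups (i.e. drawn from a single group): C(3,5) + C(4,5) + C(5,5) = 1.
By inclusion–exclusion: 792 − 203 + 1 = 590.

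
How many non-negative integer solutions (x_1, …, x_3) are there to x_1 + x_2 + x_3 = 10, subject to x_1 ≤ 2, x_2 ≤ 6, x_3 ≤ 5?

9

By stars and bars, unrestricted non-negative solutions to x_1+…+x_3 = 10 number C(10+2,2) = 66.
Subtract solutions that violate a single cap (substitute x_i' = x_i − (cap_i+1)): x_1 ≥ 3 gives C(9,2) = 36; x_2 ≥ 7 gives C(5,2) = 10; x_3 ≥ 6 gives C(6,2) = 15. Together 61.
Add back pairs where two caps are both exceeded: 1 + 3 + 0 = 4.
By inclusion–exclusion the count is 66 − 61 + 4 = 9.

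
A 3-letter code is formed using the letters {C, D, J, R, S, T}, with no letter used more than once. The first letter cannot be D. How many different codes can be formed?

100

The first letter has 6−1 = 5 choices (anything except D).
The remaining 2 letters are filled from the other 5 symbols without repetition: 5 × 4 = 20.
Total: 5 × 20 = 100.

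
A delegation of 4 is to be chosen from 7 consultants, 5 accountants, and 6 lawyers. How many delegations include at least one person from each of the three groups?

Total 4-person selections from all 18: C(18,4) = 3060.
Selections missing a whole group: no consultants → C(11,4) = 330; no accountants → C(13,4) = 715; no lawyers → C(12,4) = 495.
Add back selections omitting two groups (i.e. drawn from a single group): C(7,4) + C(5,4) + C(6,4) = 55.
By inclusion–exclusion: 3060 − 1540 + 55 = 1575.

1575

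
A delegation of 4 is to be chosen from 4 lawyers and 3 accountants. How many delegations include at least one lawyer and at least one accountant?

Unrestricted: C(7,4) = 35 ways to pick any 4 of the 7.
Subtract selections that omit an entire group: no lawyers → C(3,4) = 0; no accountants → C(4,4) = 1.
Both groups omitted at once is impossible, so 35 − 1 = 34.

34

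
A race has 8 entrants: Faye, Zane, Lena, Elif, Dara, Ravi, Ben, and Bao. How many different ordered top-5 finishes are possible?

This is an ordered selection of 5 from 8: P(8,5).
That gives 8 × 7 × 6 × 5 × 4 = 6720.

6720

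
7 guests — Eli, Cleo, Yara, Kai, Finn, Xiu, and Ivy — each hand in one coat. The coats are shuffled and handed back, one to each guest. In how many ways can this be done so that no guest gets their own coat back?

1854

Count assignments avoiding every fixed point. For any j of the 7 guests fixed to their own coat, the other 7−j can be arranged in (7−j)! ways.
By inclusion–exclusion this is Σ_{j=0}^{7} (−1)^j C(7,j)·(7−j)!.
Computing: 5040 − 5040 + 2520 − 840 + 210 − 42 + 7 − 1 = 1854.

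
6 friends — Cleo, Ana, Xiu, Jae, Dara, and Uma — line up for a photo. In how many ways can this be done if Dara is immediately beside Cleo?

240

Place the 4 others and the Dara-Cleo pair as 5 objects in a line; the pair has 2 internal arrangements.
So the count is 2·(5)! = 240.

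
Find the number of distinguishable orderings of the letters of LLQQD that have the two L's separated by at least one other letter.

18

There are 5!/(2!·2!) = 30 arrangements of LLQQD in total.
Arrangements with the L's together: treat LL as one letter, giving (4)!/(2!) = 12.
Subtracting, 30 − 12 = 18 arrangements keep the L's apart.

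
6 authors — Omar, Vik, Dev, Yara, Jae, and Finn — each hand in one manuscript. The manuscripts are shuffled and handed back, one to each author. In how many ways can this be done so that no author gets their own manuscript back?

Let Aᵢ be the assignments in which author i gets their own manuscript. We want the size of the complement of A₁∪…∪A_6.
By inclusion–exclusion this is Σ_{j=0}^{6} (−1)^j C(6,j)·(6−j)!.
Computing: 720 − 720 + 360 − 120 + 30 − 6 + 1 = 265.

265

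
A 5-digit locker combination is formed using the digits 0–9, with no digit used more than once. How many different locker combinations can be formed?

30240

With no repetition, fill the 5 digits in order: 10 choices, then 9, down to 6.
That product is 10 × 9 × 8 × 7 × 6 = 30240.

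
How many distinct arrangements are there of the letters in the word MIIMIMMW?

MIIMIMMW has 8 letters with I appearing 3 times and M appearing 4 times.
So there are 8! / (4!·3!) = 280 distinguishable arrangements.

280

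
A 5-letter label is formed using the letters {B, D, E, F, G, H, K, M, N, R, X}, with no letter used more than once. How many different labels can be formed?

Choose and order 5 of the 11 symbols: the first letter has 11 options, the next 10, and so on down to 7.
11 × 10 × 9 × 8 × 7 = 55440.

55440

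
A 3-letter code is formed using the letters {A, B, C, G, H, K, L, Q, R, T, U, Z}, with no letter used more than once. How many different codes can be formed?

1320

This is a permutation of 3 out of 12: P(12,3) = 12!/9!.
12 × 11 × 10 = 1320.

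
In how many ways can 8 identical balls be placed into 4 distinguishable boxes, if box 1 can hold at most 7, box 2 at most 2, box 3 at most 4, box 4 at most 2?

44

Without the upper bounds there are C(11,3) = 165 ways to split 8 among 4 boxes.
Subtract solutions that violate a single cap (substitute x_i' = x_i − (cap_i+1)): x_1 ≥ 8 gives C(3,3) = 1; x_2 ≥ 3 gives C(8,3) = 56; x_3 ≥ 5 gives C(6,3) = 20; x_4 ≥ 3 gives C(8,3) = 56. Together 133.
Add back pairs where two caps are both exceeded: 0 + 0 + 0 + 1 + 10 + 1 = 12.
By inclusion–exclusion the count is 165 − 133 + 12 = 44.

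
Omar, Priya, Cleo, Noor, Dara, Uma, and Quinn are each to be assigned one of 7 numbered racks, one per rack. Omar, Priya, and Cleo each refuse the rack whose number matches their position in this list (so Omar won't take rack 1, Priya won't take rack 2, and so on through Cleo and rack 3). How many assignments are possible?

Let Aᵢ (for i ∈ {1, 2, 3}) be the placements that put person i in their forbidden rack. Any j of these fix j positions, leaving (7−j)! ways to fill the rest, and there are C(3,j) ways to pick which j.
By inclusion–exclusion, the number of valid placements is Σ_{j=0}^{3} (−1)^j C(3,j)·(7−j)!.
Computing: 5040 − 2160 + 360 − 24 = 3216.

3216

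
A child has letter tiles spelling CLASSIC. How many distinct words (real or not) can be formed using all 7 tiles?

CLASSIC has 7 letters with C appearing twice and S appearing twice.
The number of distinct arrangements is 7!/(2!·2!) = 5040/4 = 1260.

1260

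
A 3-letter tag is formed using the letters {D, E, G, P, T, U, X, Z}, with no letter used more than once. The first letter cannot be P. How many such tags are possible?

294

The first letter has 8−1 = 7 choices (anything except P).
The remaining 2 letters are filled from the other 7 symbols without repetition: 7 × 6 = 42.
Total: 7 × 42 = 294.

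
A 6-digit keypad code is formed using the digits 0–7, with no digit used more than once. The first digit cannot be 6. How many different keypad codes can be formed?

17640

The first digit has 8−1 = 7 choices (anything except 6).
The remaining 5 digits are filled from the other 7 symbols without repetition: 7 × 6 × 5 × 4 × 3 = 2520.
Total: 7 × 2520 = 17640.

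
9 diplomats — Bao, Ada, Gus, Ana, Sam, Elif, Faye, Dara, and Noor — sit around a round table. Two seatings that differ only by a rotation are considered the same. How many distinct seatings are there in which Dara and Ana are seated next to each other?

10080

Treat {Dara, Ana} as one unit (2 internal orders) and seat the resulting 8 units around the table: (7)! circular arrangements.
So 2 × (7)! = 2 × 5040 = 10080.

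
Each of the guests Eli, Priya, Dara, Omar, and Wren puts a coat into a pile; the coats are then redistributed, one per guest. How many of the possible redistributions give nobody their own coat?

Count assignments avoiding every fixed point. For any j of the 5 guests fixed to their own coat, the other 5−j can be arranged in (5−j)! ways.
By inclusion–exclusion this is Σ_{j=0}^{5} (−1)^j C(5,j)·(5−j)!.
Computing: 120 − 120 + 60 − 20 + 5 − 1 = 44.

44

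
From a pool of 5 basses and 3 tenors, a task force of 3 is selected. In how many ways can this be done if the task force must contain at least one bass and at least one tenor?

With no constraint there are C(8,3) = 56 possible selections.
Subtract selections that omit an entire group: no basses → C(3,3) = 1; no tenors → C(5,3) = 10.
Both groups omitted at once is impossible, so 56 − 11 = 45.

45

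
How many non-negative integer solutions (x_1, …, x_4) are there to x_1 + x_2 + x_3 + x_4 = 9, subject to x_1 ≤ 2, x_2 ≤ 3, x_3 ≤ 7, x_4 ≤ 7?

82

By stars and bars, unrestricted non-negative solutions to x_1+…+x_4 = 9 number C(9+3,3) = 220.
Subtract solutions that violate a single cap (substitute x_i' = x_i − (cap_i+1)): x_1 ≥ 3 gives C(9,3) = 84; x_2 ≥ 4 gives C(8,3) = 56; x_3 ≥ 8 gives C(4,3) = 4; x_4 ≥ 8 gives C(4,3) = 4. Together 148.
Add back pairs where two caps are both exceeded: 10 + 0 + 0 + 0 + 0 + 0 = 10.
By inclusion–exclusion the count is 220 − 148 + 10 = 82.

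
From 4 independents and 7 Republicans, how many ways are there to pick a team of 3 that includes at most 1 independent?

Split by how many independents are chosen (0 through 1).
Sum: C(4,0)·C(7,3) + C(4,1)·C(7,2) = 35 + 84 = 119.

119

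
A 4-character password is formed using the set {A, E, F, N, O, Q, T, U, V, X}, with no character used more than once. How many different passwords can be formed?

With no repetition, fill the 4 characters in order: 10 choices, then 9, down to 7.
10 × 9 × 8 × 7 = 5040.

5040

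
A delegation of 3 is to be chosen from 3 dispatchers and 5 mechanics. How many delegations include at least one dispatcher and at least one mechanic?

Total 3-person selections from all 8: C(8,3) = 56.
Selections missing a whole group: no dispatchers → C(5,3) = 10; no mechanics → C(3,3) = 1.
Both groups omitted at once is impossible, so 56 − 11 = 45.

45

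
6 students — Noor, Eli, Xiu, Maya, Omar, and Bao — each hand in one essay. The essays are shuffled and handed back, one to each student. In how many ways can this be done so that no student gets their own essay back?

265

Count assignments avoiding every fixed point. For any j of the 6 students fixed to their own essay, the other 6−j can be arranged in (6−j)! ways.
By inclusion–exclusion this is Σ_{j=0}^{6} (−1)^j C(6,j)·(6−j)!.
Computing: 720 − 720 + 360 − 120 + 30 − 6 + 1 = 265.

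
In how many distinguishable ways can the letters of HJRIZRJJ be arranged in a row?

3360

The 8 letters of HJRIZRJJ have repeats: J appearing 3 times and R appearing twice.
The number of distinct arrangements is 8!/(3!·2!) = 40320/12 = 3360.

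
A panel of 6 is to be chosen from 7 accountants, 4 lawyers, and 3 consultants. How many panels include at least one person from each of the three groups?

2331

Total 6-person selections from all 14: C(14,6) = 3003.
Subtract selections that omit an entire group: no accountants → C(7,6) = 7; no lawyers → C(10,6) = 210; no consultants → C(11,6) = 462.
Add back selections omitting two groups (i.e. drawn from a single group): C(7,6) + C(4,6) + C(3,6) = 7.
By inclusion–exclusion: 3003 − 679 + 7 = 2331.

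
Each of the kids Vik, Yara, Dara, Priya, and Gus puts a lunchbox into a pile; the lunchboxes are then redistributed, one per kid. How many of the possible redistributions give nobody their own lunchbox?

44

Count assignments avoiding every fixed point. For any j of the 5 kids fixed to their own lunchbox, the other 5−j can be arranged in (5−j)! ways.
By inclusion–exclusion this is Σ_{j=0}^{5} (−1)^j C(5,j)·(5−j)!.
Computing: 120 − 120 + 60 − 20 + 5 − 1 = 44.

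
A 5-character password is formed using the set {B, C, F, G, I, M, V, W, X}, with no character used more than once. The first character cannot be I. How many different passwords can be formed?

13440

The first character has 9−1 = 8 choices (anything except I).
The remaining 4 characters are filled from the other 8 symbols without repetition: 8 × 7 × 6 × 5 = 1680.
Total: 8 × 1680 = 13440.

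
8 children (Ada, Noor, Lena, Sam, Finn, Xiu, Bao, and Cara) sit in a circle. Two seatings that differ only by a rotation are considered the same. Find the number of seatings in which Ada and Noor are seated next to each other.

Glue Ada and Noor into a block (2 internal orders). Seating 7 units around a circle gives (6)! arrangements.
So 2 × (6)! = 2 × 720 = 1440.

1440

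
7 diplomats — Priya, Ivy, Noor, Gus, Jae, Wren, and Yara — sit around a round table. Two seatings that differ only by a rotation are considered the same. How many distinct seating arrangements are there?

Fix one person's seat to break rotational symmetry; the remaining 6 people can be arranged in (6)! = 720 ways.

720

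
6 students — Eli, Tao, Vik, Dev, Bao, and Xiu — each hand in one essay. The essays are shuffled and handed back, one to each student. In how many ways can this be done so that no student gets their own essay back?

265

Count assignments avoiding every fixed point. For any j of the 6 students fixed to their own essay, the other 6−j can be arranged in (6−j)! ways.
By inclusion–exclusion this is Σ_{j=0}^{6} (−1)^j C(6,j)·(6−j)!.
Computing: 720 − 720 + 360 − 120 + 30 − 6 + 1 = 265.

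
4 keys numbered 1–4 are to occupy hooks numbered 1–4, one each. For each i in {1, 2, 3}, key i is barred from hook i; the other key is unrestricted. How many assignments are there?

Let Aᵢ (for i ∈ {1, 2, 3}) be the placements that put key i in its forbidden hook. Any j of these fix j positions, leaving (4−j)! ways to fill the rest, and there are C(3,j) ways to pick which j.
By inclusion–exclusion, the number of valid placements is Σ_{j=0}^{3} (−1)^j C(3,j)·(4−j)!.
Computing: 24 − 18 + 6 − 1 = 11.

11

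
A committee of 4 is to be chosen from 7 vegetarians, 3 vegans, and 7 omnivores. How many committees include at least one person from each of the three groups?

1029

Total 4-person selections from all 17: C(17,4) = 2380.
Selections missing a whole group: no vegetarians → C(10,4) = 210; no vegans → C(14,4) = 1001; no omnivores → C(10,4) = 210.
Add back selections omitting two groups (i.e. drawn from a single group): C(7,4) + C(3,4) + C(7,4) = 70.
By inclusion–exclusion: 2380 − 1421 + 70 = 1029.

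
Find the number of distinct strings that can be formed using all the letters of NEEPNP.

90

The 6 letters of NEEPNP have repeats: E appearing twice, N appearing twice, and P appearing twice.
Dividing 6! = 720 by 2!·2!·2! = 8 for the repeated letters gives 90.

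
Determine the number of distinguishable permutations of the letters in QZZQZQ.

20

QZZQZQ has 6 letters with Q appearing 3 times and Z appearing 3 times.
So there are 6! / (3!·3!) = 20 distinguishable arrangements.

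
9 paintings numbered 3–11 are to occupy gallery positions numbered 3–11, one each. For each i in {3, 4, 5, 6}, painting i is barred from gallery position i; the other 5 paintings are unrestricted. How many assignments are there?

Let Aᵢ (for 3 ≤ i ≤ 6) be the placements that put painting i in its forbidden gallery position. Any j of these fix j positions, leaving (9−j)! ways to fill the rest, and there are C(4,j) ways to pick which j.
By inclusion–exclusion, the number of valid placements is Σ_{j=0}^{4} (−1)^j C(4,j)·(9−j)!.
Computing: 362880 − 161280 + 30240 − 2880 + 120 = 229080.

229080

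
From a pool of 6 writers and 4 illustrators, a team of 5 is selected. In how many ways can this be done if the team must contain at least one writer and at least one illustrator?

246

With no constraint there are C(10,5) = 252 possible selections.
Subtract selections that omit an entire group: no writers → C(4,5) = 0; no illustrators → C(6,5) = 6.
Both groups omitted at once is impossible, so 252 − 6 = 246.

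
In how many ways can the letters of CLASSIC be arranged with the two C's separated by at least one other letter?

900

Total arrangements of CLASSIC: 7!/(2!·2!) = 1260.
If the two C's are adjacent, glue them into one block, leaving 6 items to arrange: (6)!/(2!) = 360 ways.
Hence 1260 − 360 = 900.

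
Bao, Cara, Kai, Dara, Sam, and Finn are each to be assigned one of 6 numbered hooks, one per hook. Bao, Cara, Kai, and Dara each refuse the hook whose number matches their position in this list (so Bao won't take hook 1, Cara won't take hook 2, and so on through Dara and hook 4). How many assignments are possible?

362

Let Aᵢ (for 1 ≤ i ≤ 4) be the placements that put person i in their forbidden hook. Any j of these fix j positions, leaving (6−j)! ways to fill the rest, and there are C(4,j) ways to pick which j.
By inclusion–exclusion, the number of valid placements is Σ_{j=0}^{4} (−1)^j C(4,j)·(6−j)!.
Computing: 720 − 480 + 144 − 24 + 2 = 362.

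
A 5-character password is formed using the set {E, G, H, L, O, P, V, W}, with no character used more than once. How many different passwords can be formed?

6720

This is a permutation of 5 out of 8: P(8,5) = 8!/3!.
That product is 8 × 7 × 6 × 5 × 4 = 6720.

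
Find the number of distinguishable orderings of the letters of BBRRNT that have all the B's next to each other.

60

Treat the 2 copies of B as a single block. The multiset to arrange is then {BB, N, R, R, T}, 5 items in all.
That gives (5)!/(2!) = 60 arrangements.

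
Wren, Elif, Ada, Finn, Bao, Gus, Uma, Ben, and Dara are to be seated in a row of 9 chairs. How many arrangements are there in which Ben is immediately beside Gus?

80640

Glue Ben and Gus into one block (2 internal orders), leaving 8 units to arrange in a row.
That gives 2 × 8! = 2 × 40320 = 80640.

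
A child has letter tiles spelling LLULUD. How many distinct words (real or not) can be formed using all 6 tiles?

LLULUD has 6 letters with L appearing 3 times and U appearing twice.
So there are 6! / (3!·2!) = 60 distinguishable arrangements.

60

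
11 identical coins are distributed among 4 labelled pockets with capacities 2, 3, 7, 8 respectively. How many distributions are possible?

Without the upper bounds there are C(14,3) = 364 ways to split 11 among 4 pockets.
Subtract solutions that violate a single cap (substitute x_i' = x_i − (cap_i+1)): x_1 ≥ 3 gives C(11,3) = 165; x_2 ≥ 4 gives C(10,3) = 120; x_3 ≥ 8 gives C(6,3) = 20; x_4 ≥ 9 gives C(5,3) = 10. Together 315.
Add back pairs where two caps are both exceeded: 35 + 1 + 0 + 0 + 0 + 0 = 36.
By inclusion–exclusion the count is 364 − 315 + 36 = 85.

85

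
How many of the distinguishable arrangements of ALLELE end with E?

Fix E in the last position and arrange the remaining 5 letters.
Those 5 letters have L appearing 3 times, giving (5)!/(3!) = 20.

20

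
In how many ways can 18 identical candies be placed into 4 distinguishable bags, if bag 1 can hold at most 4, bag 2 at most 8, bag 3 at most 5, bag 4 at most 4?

Without the upper bounds there are C(21,3) = 1330 ways to split 18 among 4 bags.
Subtract solutions that violate a single cap (substitute x_i' = x_i − (cap_i+1)): x_1 ≥ 5 gives C(16,3) = 560; x_2 ≥ 9 gives C(12,3) = 220; x_3 ≥ 6 gives C(15,3) = 455; x_4 ≥ 5 gives C(16,3) = 560. Together 1795.
Add back pairs where two caps are both exceeded: 35 + 120 + 165 + 20 + 35 + 120 = 495.
Subtract triples: 0 + 0 + 10 + 0 = 10.
By inclusion–exclusion the count is 1330 − 1795 + 495 − 10 = 20.

20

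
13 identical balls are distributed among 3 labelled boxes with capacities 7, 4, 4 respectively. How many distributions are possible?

6

Without the upper bounds there are C(15,2) = 105 ways to split 13 among 3 boxes.
Subtract solutions that violate a single cap (substitute x_i' = x_i − (cap_i+1)): x_1 ≥ 8 gives C(7,2) = 21; x_2 ≥ 5 gives C(10,2) = 45; x_3 ≥ 5 gives C(10,2) = 45. Together 111.
Add back pairs where two caps are both exceeded: 1 + 1 + 10 = 12.
By inclusion–exclusion the count is 105 − 111 + 12 = 6.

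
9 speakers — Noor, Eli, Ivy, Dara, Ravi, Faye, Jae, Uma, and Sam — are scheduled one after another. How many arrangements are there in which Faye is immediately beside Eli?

Treat {Faye, Eli} as a single unit. There are 8 units to order, and the pair itself can be ordered 2 ways.
So the count is 2·(8)! = 80640.

80640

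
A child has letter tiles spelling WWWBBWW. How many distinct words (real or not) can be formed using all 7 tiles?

WWWBBWW has 7 letters with B appearing twice and W appearing 5 times.
The number of distinct arrangements is 7!/(5!·2!) = 5040/240 = 21.

21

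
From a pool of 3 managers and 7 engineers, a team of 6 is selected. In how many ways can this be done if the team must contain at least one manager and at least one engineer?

203

Unrestricted: C(10,6) = 210 ways to pick any 6 of the 10.
Selections missing a whole group: no managers → C(7,6) = 7; no engineers → C(3,6) = 0.
Both groups omitted at once is impossible, so 210 − 7 = 203.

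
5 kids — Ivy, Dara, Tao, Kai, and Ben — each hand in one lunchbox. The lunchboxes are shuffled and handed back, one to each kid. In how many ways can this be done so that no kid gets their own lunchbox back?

44

This is the derangement count D_5: permutations of 5 items with no fixed point.
By inclusion–exclusion this is Σ_{j=0}^{5} (−1)^j C(5,j)·(5−j)!.
Computing: 120 − 120 + 60 − 20 + 5 − 1 = 44.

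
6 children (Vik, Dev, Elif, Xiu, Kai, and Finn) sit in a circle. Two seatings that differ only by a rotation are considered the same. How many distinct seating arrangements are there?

120

Around a circle, 6 distinct people have 6!/6 = (5)! = 120 rotationally distinct seatings.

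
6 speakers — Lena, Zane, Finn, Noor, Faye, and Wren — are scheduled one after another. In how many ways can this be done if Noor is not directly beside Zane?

Of the 6! = 720 arrangements, those with Noor and Zane adjacent number 2 × 5! = 240 (treat the pair as a block with 2 internal orders).
So 720 − 240 = 480 arrangements keep them apart.

480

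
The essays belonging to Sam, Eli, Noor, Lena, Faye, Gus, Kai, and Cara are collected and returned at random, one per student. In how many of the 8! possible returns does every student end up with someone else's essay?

This is the derangement count D_8: permutations of 8 items with no fixed point.
By inclusion–exclusion this is Σ_{j=0}^{8} (−1)^j C(8,j)·(8−j)!.
Computing: 40320 − 40320 + 20160 − 6720 + 1680 − 336 + 56 − 8 + 1 = 14833.

14833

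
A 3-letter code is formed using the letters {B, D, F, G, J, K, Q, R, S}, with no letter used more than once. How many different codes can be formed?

Choose and order 3 of the 9 symbols: the first letter has 9 options, the next 8, then 7.
That product is 9 × 8 × 7 = 504.

504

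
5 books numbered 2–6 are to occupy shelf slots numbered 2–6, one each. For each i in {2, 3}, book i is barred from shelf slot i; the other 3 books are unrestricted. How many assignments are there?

78

Let Aᵢ (for i ∈ {2, 3}) be the placements that put book i in its forbidden shelf slot. Any j of these fix j positions, leaving (5−j)! ways to fill the rest, and there are C(2,j) ways to pick which j.
By inclusion–exclusion, the number of valid placements is Σ_{j=0}^{2} (−1)^j C(2,j)·(5−j)!.
Computing: 120 − 48 + 6 = 78.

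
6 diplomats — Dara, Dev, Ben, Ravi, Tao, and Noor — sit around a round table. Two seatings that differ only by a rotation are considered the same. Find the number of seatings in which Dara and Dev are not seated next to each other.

72

All circular seatings of 6 people number (5)! = 120.
Those with Dara next to Dev: fuse the pair into one unit and seat 5 units around a circle — 2·(4)! = 48.
Subtracting, 120 − 48 = 72.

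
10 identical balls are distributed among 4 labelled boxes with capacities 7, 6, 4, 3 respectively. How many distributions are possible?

120

Without the upper bounds there are C(13,3) = 286 ways to split 10 among 4 boxes.
Subtract solutions that violate a single cap (substitute x_i' = x_i − (cap_i+1)): x_1 ≥ 8 gives C(5,3) = 10; x_2 ≥ 7 gives C(6,3) = 20; x_3 ≥ 5 gives C(8,3) = 56; x_4 ≥ 4 gives C(9,3) = 84. Together 170.
Add back pairs where two caps are both exceeded: 0 + 0 + 0 + 0 + 0 + 4 = 4.
By inclusion–exclusion the count is 286 − 170 + 4 = 120.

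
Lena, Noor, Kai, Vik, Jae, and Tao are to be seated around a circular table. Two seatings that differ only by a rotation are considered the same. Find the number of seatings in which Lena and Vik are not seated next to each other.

Without the restriction there are (5)! = 120 seatings.
Seatings with Lena beside Vik: treat them as a block with 2 internal orders, giving 2 × (4)! = 48.
Subtracting, 120 − 48 = 72.

72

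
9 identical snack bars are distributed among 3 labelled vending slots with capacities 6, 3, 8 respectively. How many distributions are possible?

Ignoring the caps, the number of non-negative solutions to x_1+…+x_3 = 9 is C(11,2) = 55.
Subtract solutions that violate a single cap (substitute x_i' = x_i − (cap_i+1)): x_1 ≥ 7 gives C(4,2) = 6; x_2 ≥ 4 gives C(7,2) = 21; x_3 ≥ 9 gives C(2,2) = 1. Together 28.
No two caps can be exceeded simultaneously, so the pair terms are all 0.
By inclusion–exclusion the count is 55 − 28 + 0 = 27.

27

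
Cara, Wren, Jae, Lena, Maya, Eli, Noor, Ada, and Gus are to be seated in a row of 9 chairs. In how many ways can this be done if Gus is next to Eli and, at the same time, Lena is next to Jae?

20160

Treat {Gus,Eli} as one block (2 orders) and {Lena,Jae} as another (2 orders).
That leaves 7 units to arrange: 2 × 2 × 7! = 4 × 5040 = 20160.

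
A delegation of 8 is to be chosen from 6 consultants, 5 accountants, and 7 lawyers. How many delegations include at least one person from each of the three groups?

Total 8-person selections from all 18: C(18,8) = 43758.
Subtract selections that omit an entire group: no consultants → C(12,8) = 495; no accountants → C(13,8) = 1287; no lawyers → C(11,8) = 165.
Add back selections omitting two groups (i.e. drawn from a single group): C(6,8) + C(5,8) + C(7,8) = 0.
By inclusion–exclusion: 43758 − 1947 + 0 = 41811.

41811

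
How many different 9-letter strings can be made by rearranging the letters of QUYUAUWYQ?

QUYUAUWYQ has 9 letters with Q appearing twice, U appearing 3 times, and Y appearing twice.
So there are 9! / (3!·2!·2!) = 15120 distinguishable arrangements.

15120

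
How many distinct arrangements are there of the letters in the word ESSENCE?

420

ESSENCE has 7 letters with E appearing 3 times and S appearing twice.
The number of distinct arrangements is 7!/(3!·2!) = 5040/12 = 420.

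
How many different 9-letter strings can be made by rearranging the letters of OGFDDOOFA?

15120

OGFDDOOFA has 9 letters with D appearing twice, F appearing twice, and O appearing 3 times.
So there are 9! / (3!·2!·2!) = 15120 distinguishable arrangements.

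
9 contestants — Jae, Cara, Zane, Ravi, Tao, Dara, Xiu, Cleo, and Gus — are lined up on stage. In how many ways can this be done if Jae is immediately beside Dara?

Glue Jae and Dara into one block (2 internal orders), leaving 8 units to arrange in a row.
That gives 2 × 8! = 2 × 40320 = 80640.

80640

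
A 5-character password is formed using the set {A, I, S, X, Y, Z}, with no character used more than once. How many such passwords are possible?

720

Choose and order 5 of the 6 symbols: the first character has 6 options, the next 5, and so on down to 2.
That product is 6 × 5 × 4 × 3 × 2 = 720.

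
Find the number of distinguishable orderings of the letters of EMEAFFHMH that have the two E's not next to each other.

17640

There are 9!/(2!·2!·2!·2!) = 22680 arrangements of EMEAFFHMH in total.
Arrangements with the E's together: treat EE as one letter, giving (8)!/(2!·2!·2!) = 5040.
Subtracting, 22680 − 5040 = 17640 arrangements keep the E's apart.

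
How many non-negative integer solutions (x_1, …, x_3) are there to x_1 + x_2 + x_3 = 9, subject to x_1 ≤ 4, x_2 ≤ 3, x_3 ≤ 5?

10

By stars and bars, unrestricted non-negative solutions to x_1+…+x_3 = 9 number C(9+2,2) = 55.
Subtract solutions that violate a single cap (substitute x_i' = x_i − (cap_i+1)): x_1 ≥ 5 gives C(6,2) = 15; x_2 ≥ 4 gives C(7,2) = 21; x_3 ≥ 6 gives C(5,2) = 10. Together 46.
Add back pairs where two caps are both exceeded: 1 + 0 + 0 = 1.
By inclusion–exclusion the count is 55 − 46 + 1 = 10.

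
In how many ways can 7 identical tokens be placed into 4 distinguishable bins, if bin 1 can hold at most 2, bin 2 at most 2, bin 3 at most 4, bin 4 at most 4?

By stars and bars, unrestricted non-negative solutions to x_1+…+x_4 = 7 number C(7+3,3) = 120.
Subtract solutions that violate a single cap (substitute x_i' = x_i − (cap_i+1)): x_1 ≥ 3 gives C(7,3) = 35; x_2 ≥ 3 gives C(7,3) = 35; x_3 ≥ 5 gives C(5,3) = 10; x_4 ≥ 5 gives C(5,3) = 10. Together 90.
Add back pairs where two caps are both exceeded: 4 + 0 + 0 + 0 + 0 + 0 = 4.
By inclusion–exclusion the count is 120 − 90 + 4 = 34.

34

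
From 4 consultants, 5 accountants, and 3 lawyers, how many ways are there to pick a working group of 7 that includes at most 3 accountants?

Split by how many accountants are chosen (0 through 3).
Sum: C(5,0)·C(7,7) + C(5,1)·C(7,6) + C(5,2)·C(7,5) + C(5,3)·C(7,4) = 1 + 35 + 210 + 350 = 596.

596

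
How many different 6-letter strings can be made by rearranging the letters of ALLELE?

60

Letter multiplicities in ALLELE: A×1, E×2, L×3.
Dividing 6! = 720 by 3!·2! = 12 for the repeated letters gives 60.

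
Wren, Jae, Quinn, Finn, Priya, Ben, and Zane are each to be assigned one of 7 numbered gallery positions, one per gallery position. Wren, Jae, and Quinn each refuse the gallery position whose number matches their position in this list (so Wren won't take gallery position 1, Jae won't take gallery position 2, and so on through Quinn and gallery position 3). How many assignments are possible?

3216

Let Aᵢ (for i ∈ {1, 2, 3}) be the placements that put person i in their forbidden gallery position. Any j of these fix j positions, leaving (7−j)! ways to fill the rest, and there are C(3,j) ways to pick which j.
By inclusion–exclusion, the number of valid placements is Σ_{j=0}^{3} (−1)^j C(3,j)·(7−j)!.
Computing: 5040 − 2160 + 360 − 24 = 3216.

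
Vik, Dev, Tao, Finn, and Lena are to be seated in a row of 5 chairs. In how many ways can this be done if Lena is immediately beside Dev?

Treat {Lena, Dev} as a single unit. There are 4 units to order, and the pair itself can be ordered 2 ways.
That gives 2 × 4! = 2 × 24 = 48.

48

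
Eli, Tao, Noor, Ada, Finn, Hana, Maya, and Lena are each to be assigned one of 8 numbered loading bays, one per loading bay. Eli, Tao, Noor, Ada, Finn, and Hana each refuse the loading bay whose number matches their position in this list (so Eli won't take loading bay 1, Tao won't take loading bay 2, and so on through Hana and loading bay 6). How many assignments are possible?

Let Aᵢ (for 1 ≤ i ≤ 6) be the placements that put person i in their forbidden loading bay. Any j of these fix j positions, leaving (8−j)! ways to fill the rest, and there are C(6,j) ways to pick which j.
By inclusion–exclusion, the number of valid placements is Σ_{j=0}^{6} (−1)^j C(6,j)·(8−j)!.
Computing: 40320 − 30240 + 10800 − 2400 + 360 − 36 + 2 = 18806.

18806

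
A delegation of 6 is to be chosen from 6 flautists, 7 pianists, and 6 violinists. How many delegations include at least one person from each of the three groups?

Total 6-person selections from all 19: C(19,6) = 27132.
Selections missing a whole group: no flautists → C(13,6) = 1716; no pianists → C(12,6) = 924; no violinists → C(13,6) = 1716.
Add back selections omitting two groups (i.e. drawn from a single group): C(6,6) + C(7,6) + C(6,6) = 9.
By inclusion–exclusion: 27132 − 4356 + 9 = 22785.

22785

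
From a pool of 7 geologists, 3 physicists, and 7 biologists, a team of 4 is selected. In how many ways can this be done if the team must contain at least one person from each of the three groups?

With no constraint there are C(17,4) = 2380 possible selections.
Subtract selections that omit an entire group: no geologists → C(10,4) = 210; no physicists → C(14,4) = 1001; no biologists → C(10,4) = 210.
Add back selections omitting two groups (i.e. drawn from a single group): C(7,4) + C(3,4) + C(7,4) = 70.
By inclusion–exclusion: 2380 − 1421 + 70 = 1029.

1029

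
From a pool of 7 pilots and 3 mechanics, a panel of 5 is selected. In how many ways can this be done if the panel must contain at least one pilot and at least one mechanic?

With no constraint there are C(10,5) = 252 possible selections.
Subtract selections that omit an entire group: no pilots → C(3,5) = 0; no mechanics → C(7,5) = 21.
Both groups omitted at once is impossible, so 252 − 21 = 231.

231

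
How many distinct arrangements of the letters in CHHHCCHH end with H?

35

With the last slot taken by H, it remains to arrange the other 7 letters (CHHCCHH).
Those 7 letters have C appearing 3 times and H appearing 4 times, giving (7)!/(4!·3!) = 35.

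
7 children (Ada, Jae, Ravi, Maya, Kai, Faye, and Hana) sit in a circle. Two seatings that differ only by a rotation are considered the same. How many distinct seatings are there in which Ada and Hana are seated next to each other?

Glue Ada and Hana into a block (2 internal orders). Seating 6 units around a circle gives (5)! arrangements.
So 2 × (5)! = 2 × 120 = 240.

240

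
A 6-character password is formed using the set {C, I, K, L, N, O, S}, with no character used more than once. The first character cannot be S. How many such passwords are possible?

4320

The first character has 7−1 = 6 choices (anything except S).
The remaining 5 characters are filled from the other 6 symbols without repetition: 6 × 5 × 4 × 3 × 2 = 720.
Total: 6 × 720 = 4320.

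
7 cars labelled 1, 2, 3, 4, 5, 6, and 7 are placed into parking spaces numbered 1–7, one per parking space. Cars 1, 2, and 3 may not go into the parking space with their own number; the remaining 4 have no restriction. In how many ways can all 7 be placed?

Let Aᵢ (for i ∈ {1, 2, 3}) be the placements that put car i in its forbidden parking space. Any j of these fix j positions, leaving (7−j)! ways to fill the rest, and there are C(3,j) ways to pick which j.
By inclusion–exclusion, the number of valid placements is Σ_{j=0}^{3} (−1)^j C(3,j)·(7−j)!.
Computing: 5040 − 2160 + 360 − 24 = 3216.

3216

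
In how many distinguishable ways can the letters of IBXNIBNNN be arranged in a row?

3780

IBXNIBNNN has 9 letters with B appearing twice, I appearing twice, and N appearing 4 times.
So there are 9! / (4!·2!·2!) = 3780 distinguishable arrangements.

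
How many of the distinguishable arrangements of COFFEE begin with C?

With the first slot taken by C, it remains to arrange the other 5 letters (OFFEE).
Those 5 letters have E appearing twice and F appearing twice, giving (5)!/(2!·2!) = 30.

30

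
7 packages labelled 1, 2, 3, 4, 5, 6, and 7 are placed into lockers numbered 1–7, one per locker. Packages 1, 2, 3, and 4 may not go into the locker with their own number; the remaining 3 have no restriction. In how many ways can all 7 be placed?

2790

Let Aᵢ (for 1 ≤ i ≤ 4) be the placements that put package i in its forbidden locker. Any j of these fix j positions, leaving (7−j)! ways to fill the rest, and there are C(4,j) ways to pick which j.
By inclusion–exclusion, the number of valid placements is Σ_{j=0}^{4} (−1)^j C(4,j)·(7−j)!.
Computing: 5040 − 2880 + 720 − 96 + 6 = 2790.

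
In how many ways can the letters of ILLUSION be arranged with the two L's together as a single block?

2520

Treat the 2 copies of L as a single block. The multiset to arrange is then {LL, I, I, N, O, S, U}, 7 items in all.
That gives (7)!/(2!) = 2520 arrangements.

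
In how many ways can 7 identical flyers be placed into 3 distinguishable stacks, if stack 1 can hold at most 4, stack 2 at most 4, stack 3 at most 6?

23

Without the upper bounds there are C(9,2) = 36 ways to split 7 among 3 stacks.
Subtract solutions that violate a single cap (substitute x_i' = x_i − (cap_i+1)): x_1 ≥ 5 gives C(4,2) = 6; x_2 ≥ 5 gives C(4,2) = 6; x_3 ≥ 7 gives C(2,2) = 1. Together 13.
No two caps can be exceeded simultaneously, so the pair terms are all 0.
By inclusion–exclusion the count is 36 − 13 + 0 = 23.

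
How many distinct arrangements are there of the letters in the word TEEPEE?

30

TEEPEE has 6 letters with E appearing 4 times.
So there are 6! / (4!) = 30 distinguishable arrangements.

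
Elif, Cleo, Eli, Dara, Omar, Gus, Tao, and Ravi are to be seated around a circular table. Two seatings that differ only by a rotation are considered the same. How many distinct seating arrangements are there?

5040

Around a circle, 8 distinct people have 8!/8 = (7)! = 5040 rotationally distinct seatings.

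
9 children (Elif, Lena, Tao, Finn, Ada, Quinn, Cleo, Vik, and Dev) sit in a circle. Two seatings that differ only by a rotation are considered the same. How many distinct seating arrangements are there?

40320

Fix one person's seat to break rotational symmetry; the remaining 8 people can be arranged in (8)! = 40320 ways.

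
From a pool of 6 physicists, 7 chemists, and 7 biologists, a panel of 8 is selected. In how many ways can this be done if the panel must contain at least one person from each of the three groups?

With no constraint there are C(20,8) = 125970 possible selections.
Subtract selections that omit an entire group: no physicists → C(14,8) = 3003; no chemists → C(13,8) = 1287; no biologists → C(13,8) = 1287.
Add back selections omitting two groups (i.e. drawn from a single group): C(6,8) + C(7,8) + C(7,8) = 0.
By inclusion–exclusion: 125970 − 5577 + 0 = 120393.

120393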